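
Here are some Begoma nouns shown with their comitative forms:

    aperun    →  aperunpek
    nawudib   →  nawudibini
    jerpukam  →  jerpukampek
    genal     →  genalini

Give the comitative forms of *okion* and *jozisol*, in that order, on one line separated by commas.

okionpek, jozisolini

The suffix is conditioned by the final consonant: -pek when the stem ends in a nasal (*aperun*, *jerpukam*); -ini when the stem ends in a non-nasal consonant (*nawudib*, *genal*).
Since the final consonant of *okion* is /n/ (a nasal), it takes -pek, giving *okionpek*.
*jozisol* — final consonant /l/ (non-nasal) → -ini → *jozisolini*.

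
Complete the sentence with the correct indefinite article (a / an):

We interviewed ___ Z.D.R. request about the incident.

a

The indefinite article is chosen by the initial *sound* of the following word, not its spelling.
The initialism *Z.D.R.* is read letter by letter; the first letter, Z, is pronounced /ziː/, which begins with a consonant sound.
So the article is *a*: We interviewed a Z.D.R. request about the incident.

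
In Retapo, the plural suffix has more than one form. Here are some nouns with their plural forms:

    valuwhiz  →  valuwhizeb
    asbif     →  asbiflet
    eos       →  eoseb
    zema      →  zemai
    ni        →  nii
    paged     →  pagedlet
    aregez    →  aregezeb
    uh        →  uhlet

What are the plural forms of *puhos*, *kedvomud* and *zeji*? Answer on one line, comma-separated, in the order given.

puhoseb, kedvomudlet, zejii

Looking at the final sound of each stem: -eb when the stem ends in a sibilant (*valuwhiz*, *eos*, *aregez*); -let when the stem ends in a non-sibilant consonant (*asbif*, *paged*, *uh*); -i when the stem ends in a vowel (*zema*, *ni*).
*puhos*: final sound = /s/, a sibilant → -eb → *puhoseb*.
*kedvomud*: final sound = /d/, a non-sibilant consonant → -let → *kedvomudlet*.
*zeji*: final sound = /i/, a vowel → -i → *zejii*.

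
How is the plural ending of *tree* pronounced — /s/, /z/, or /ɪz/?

The stem *tree* ends in a voiced non-sibilant sound.
The plural suffix surfaces as /ɪz/ after sibilants, /s/ after other voiceless consonants, and /z/ after other voiced sounds.
So the plural -s on *tree* is pronounced /z/.

/z/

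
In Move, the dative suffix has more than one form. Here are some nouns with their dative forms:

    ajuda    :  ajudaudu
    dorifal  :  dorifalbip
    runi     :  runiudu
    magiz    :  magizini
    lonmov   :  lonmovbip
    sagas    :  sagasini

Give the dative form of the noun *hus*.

husini

Looking at the final sound of each stem: -ini when the stem ends in a sibilant (*magiz*, *sagas*); -bip when the stem ends in a non-sibilant consonant (*dorifal*, *lonmov*); -udu when the stem ends in a vowel (*ajuda*, *runi*).
*hus* — final sound /s/ (a sibilant) → -ini → *husini*.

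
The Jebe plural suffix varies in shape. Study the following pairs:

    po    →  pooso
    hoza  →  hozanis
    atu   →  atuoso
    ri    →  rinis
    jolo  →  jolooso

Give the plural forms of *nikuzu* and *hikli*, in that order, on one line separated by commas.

The alternation tracks the last vowel of the stem — -oso when the last vowel of the stem is a rounded vowel (*po*, *atu*, *jolo*); -nis when the last vowel of the stem is an unrounded vowel (*hoza*, *ri*).
Since the last vowel of *nikuzu* is /u/ (a rounded vowel), it takes -oso, giving *nikuzuoso*.
Since the last vowel of *hikli* is /i/ (an unrounded vowel), it takes -nis, giving *hiklinis*.

nikuzuoso, hiklinis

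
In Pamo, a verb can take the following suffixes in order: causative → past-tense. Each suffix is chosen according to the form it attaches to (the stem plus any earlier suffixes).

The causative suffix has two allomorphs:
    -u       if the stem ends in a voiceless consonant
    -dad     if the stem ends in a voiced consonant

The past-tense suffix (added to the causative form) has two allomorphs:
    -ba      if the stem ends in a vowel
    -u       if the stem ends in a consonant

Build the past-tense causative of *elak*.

The final consonant of *elak* is /k/, which is voiceless, so the causative suffix is -u, giving *elaku*.
The causative form *elaku*: final sound = /u/, a vowel → -ba → *elakuba*.

elakuba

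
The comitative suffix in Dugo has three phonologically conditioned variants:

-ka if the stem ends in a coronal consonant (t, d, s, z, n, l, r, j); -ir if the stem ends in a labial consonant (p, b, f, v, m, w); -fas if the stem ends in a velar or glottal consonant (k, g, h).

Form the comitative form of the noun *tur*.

*tur* — final consonant /r/ (coronal) → -ka → *turka*.

turka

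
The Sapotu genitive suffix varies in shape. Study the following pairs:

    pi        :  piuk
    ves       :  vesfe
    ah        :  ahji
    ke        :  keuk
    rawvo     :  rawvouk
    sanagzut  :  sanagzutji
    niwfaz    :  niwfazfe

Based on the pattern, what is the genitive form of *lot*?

lotji

The suffix is conditioned by the final sound: -fe when the stem ends in a sibilant (*ves*, *niwfaz*); -ji when the stem ends in a non-sibilant consonant (*ah*, *sanagzut*); -uk when the stem ends in a vowel (*pi*, *ke*, *rawvo*).
The final sound of *lot* is /t/, which is a non-sibilant consonant, so the suffix is -ji, giving *lotji*.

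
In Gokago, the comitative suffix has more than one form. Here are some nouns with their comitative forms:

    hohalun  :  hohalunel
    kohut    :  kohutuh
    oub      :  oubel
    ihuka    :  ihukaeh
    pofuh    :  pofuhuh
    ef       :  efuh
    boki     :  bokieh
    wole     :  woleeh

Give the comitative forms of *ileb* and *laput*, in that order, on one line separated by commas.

Looking at the final sound of each stem: -uh when the stem ends in a voiceless consonant (*kohut*, *pofuh*, *ef*); -el when the stem ends in a voiced consonant (*hohalun*, *oub*); -eh when the stem ends in a vowel (*ihuka*, *boki*, *wole*).
*ileb* — final sound /b/ (a voiced consonant) → -el → *ilebel*.
Since the final sound of *laput* is /t/ (a voiceless consonant), it takes -uh, giving *laputuh*.

ilebel, laputuh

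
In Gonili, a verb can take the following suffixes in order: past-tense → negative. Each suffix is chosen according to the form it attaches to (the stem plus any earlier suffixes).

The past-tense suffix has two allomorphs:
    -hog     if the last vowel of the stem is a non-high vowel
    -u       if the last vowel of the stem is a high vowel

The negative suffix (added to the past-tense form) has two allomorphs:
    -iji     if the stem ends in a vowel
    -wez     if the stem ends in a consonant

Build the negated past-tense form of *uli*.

*uli*: last vowel = /i/, a high vowel → -u → *uliu*.
The past-tense form *uliu*: final sound = /u/, a vowel → -iji → *uliuiji*.

uliuiji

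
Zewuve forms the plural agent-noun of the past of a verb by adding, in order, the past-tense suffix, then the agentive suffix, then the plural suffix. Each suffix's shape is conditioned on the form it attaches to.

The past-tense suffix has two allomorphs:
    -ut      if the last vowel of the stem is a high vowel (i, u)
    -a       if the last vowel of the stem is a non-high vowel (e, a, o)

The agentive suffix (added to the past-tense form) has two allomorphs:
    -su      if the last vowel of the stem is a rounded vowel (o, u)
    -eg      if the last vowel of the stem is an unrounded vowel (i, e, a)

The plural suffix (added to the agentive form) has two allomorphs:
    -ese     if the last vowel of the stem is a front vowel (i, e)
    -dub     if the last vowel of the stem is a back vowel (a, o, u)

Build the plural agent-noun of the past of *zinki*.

zinkiutsudub

*zinki* — last vowel /i/ (a high vowel) → -ut → *zinkiut*.
The past-tense form *zinkiut*: last vowel = /u/, a rounded vowel → -su → *zinkiutsu*.
Since the last vowel of the agentive form *zinkiutsu* is /u/ (a back vowel), it takes -dub, giving *zinkiutsudub*.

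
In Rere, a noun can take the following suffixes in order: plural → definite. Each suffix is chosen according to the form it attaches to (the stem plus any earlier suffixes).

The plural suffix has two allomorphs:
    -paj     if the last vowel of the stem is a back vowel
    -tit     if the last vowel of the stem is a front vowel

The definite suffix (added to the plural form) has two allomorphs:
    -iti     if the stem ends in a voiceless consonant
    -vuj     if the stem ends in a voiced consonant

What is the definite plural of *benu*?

benupajvuj

*benu* — last vowel /u/ (a back vowel) → -paj → *benupaj*.
Since the final consonant of the plural form *benupaj* is /j/ (voiced), it takes -vuj, giving *benupajvuj*.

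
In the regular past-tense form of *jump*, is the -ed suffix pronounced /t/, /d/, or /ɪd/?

/t/

The stem *jump* ends in a voiceless consonant other than /t/.
The -ed suffix is realized as /ɪd/ after /t, d/; as /t/ after other voiceless consonants; and as /d/ after other voiced sounds.
So -ed on *jump* is pronounced /t/.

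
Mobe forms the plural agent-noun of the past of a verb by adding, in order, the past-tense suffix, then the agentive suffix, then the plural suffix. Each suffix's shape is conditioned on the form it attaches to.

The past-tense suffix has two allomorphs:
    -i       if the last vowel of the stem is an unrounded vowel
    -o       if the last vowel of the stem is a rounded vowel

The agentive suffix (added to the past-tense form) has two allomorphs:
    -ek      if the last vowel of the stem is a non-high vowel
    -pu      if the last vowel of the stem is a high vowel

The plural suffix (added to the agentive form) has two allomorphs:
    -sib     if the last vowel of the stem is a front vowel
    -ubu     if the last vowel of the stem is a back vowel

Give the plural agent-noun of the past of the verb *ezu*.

ezuoeksib

Since the last vowel of *ezu* is /u/ (a rounded vowel), it takes -o, giving *ezuo*.
The past-tense form *ezuo* — last vowel /o/ (a non-high vowel) → -ek → *ezuoek*.
The agentive form *ezuoek*: last vowel = /e/, a front vowel → -sib → *ezuoeksib*.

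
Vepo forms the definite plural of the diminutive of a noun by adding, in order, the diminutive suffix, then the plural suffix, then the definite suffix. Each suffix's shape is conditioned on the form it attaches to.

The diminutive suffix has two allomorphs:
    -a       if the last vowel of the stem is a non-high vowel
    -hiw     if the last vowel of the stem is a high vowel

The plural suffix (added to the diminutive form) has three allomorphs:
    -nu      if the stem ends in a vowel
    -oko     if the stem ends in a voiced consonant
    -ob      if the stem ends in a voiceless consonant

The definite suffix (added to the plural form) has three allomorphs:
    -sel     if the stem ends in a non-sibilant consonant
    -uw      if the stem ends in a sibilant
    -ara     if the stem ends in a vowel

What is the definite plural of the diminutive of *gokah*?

gokahanuara

*gokah*: last vowel = /a/, a non-high vowel → -a → *gokaha*.
Since the final sound of the diminutive form *gokaha* is /a/ (a vowel), it takes -nu, giving *gokahanu*.
Since the final sound of the plural form *gokahanu* is /u/ (a vowel), it takes -ara, giving *gokahanuara*.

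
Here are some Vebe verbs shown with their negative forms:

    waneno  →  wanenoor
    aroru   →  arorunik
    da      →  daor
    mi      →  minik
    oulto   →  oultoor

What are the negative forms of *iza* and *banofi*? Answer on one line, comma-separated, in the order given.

The pattern is height harmony: -nik when the last vowel of the stem is a high vowel (*aroru*, *mi*); -or when the last vowel of the stem is a non-high vowel (*waneno*, *da*, *oulto*).
Since the last vowel of *iza* is /a/ (a non-high vowel), it takes -or, giving *izaor*.
The last vowel of *banofi* is /i/, which is a high vowel, so the suffix is -nik, giving *banofinik*.

izaor, banofinik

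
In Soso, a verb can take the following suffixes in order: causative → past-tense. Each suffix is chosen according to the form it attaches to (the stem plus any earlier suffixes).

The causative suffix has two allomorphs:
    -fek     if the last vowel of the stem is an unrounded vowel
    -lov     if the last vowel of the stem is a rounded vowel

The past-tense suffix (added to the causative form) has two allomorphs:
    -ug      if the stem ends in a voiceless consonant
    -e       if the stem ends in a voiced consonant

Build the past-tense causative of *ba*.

*ba*: last vowel = /a/, an unrounded vowel → -fek → *bafek*.
The causative form *bafek* — final consonant /k/ (voiceless) → -ug → *bafekug*.

bafekug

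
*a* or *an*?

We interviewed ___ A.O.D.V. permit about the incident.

an

The indefinite article is chosen by the initial *sound* of the following word, not its spelling.
The initialism *A.O.D.V.* is read letter by letter; the first letter, A, is pronounced /eɪ/, which begins with a vowel sound.
So the article is *an*: We interviewed an A.O.D.V. permit about the incident.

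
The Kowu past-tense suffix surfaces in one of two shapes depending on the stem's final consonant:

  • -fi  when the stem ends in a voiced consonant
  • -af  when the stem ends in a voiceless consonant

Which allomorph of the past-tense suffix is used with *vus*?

-af

*vus*: final consonant = /s/, voiceless → -af.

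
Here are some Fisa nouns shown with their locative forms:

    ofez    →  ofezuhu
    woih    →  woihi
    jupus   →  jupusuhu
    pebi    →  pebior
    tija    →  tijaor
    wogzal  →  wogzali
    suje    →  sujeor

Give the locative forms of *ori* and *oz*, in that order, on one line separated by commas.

orior, ozuhu

The suffix is conditioned by the final sound: -uhu when the stem ends in a sibilant (*ofez*, *jupus*); -i when the stem ends in a non-sibilant consonant (*woih*, *wogzal*); -or when the stem ends in a vowel (*pebi*, *tija*, *suje*).
*ori*: final sound = /i/, a vowel → -or → *orior*.
*oz* — final sound /z/ (a sibilant) → -uhu → *ozuhu*.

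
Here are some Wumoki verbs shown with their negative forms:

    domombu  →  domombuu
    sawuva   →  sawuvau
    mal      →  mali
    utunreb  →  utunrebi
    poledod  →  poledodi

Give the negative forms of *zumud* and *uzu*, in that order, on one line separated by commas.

The suffix is conditioned by the final sound: -i when the stem ends in a consonant (*mal*, *utunreb*, *poledod*); -u when the stem ends in a vowel (*domombu*, *sawuva*).
Since the final sound of *zumud* is /d/ (a consonant), it takes -i, giving *zumudi*.
The final sound of *uzu* is /u/, which is a vowel, so the suffix is -u, giving *uzuu*.

zumudi, uzuu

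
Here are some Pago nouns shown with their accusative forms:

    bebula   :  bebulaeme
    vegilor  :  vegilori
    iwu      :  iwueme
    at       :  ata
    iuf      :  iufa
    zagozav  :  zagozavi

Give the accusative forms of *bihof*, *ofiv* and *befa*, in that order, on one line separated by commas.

The suffix is conditioned by the final sound: -a when the stem ends in a voiceless consonant (*at*, *iuf*); -i when the stem ends in a voiced consonant (*vegilor*, *zagozav*); -eme when the stem ends in a vowel (*bebula*, *iwu*).
*bihof*: final sound = /f/, a voiceless consonant → -a → *bihofa*.
The final sound of *ofiv* is /v/, which is a voiced consonant, so the suffix is -i, giving *ofivi*.
*befa* — final sound /a/ (a vowel) → -eme → *befaeme*.

bihofa, ofivi, befaeme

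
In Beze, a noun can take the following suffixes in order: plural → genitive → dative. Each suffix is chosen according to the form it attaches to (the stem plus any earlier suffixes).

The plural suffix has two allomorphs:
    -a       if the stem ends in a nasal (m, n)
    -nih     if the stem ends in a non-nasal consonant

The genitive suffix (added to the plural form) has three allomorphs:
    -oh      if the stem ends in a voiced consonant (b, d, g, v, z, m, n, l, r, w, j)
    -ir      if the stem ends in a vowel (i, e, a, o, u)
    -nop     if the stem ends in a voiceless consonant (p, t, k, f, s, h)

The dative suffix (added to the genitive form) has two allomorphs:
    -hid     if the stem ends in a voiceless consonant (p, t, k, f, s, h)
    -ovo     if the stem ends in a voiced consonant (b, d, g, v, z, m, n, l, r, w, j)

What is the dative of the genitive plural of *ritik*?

Since the final consonant of *ritik* is /k/ (non-nasal), it takes -nih, giving *ritiknih*.
The plural form *ritiknih*: final sound = /h/, a voiceless consonant → -nop → *ritiknihnop*.
The genitive form *ritiknihnop* — final consonant /p/ (voiceless) → -hid → *ritiknihnophid*.

ritiknihnophid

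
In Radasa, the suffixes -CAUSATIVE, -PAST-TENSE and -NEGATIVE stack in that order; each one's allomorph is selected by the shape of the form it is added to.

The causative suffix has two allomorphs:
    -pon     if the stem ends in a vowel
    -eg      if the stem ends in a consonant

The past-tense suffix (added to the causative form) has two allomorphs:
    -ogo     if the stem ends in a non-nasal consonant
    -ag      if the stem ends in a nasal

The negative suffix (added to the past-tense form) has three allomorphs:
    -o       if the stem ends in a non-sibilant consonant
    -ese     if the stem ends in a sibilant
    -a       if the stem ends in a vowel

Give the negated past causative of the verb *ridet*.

ridetegogoa

Since the final sound of *ridet* is /t/ (a consonant), it takes -eg, giving *rideteg*.
The causative form *rideteg* — final consonant /g/ (non-nasal) → -ogo → *ridetegogo*.
The final sound of the past-tense form *ridetegogo* is /o/, which is a vowel, so the negative suffix is -a, giving *ridetegogoa*.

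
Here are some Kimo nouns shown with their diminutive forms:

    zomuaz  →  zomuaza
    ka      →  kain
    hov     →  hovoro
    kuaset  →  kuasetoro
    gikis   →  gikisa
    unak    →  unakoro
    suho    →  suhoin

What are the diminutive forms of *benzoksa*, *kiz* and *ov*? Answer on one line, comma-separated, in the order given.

The alternation tracks the final sound of the stem — -a when the stem ends in a sibilant (*zomuaz*, *gikis*); -oro when the stem ends in a non-sibilant consonant (*hov*, *kuaset*, *unak*); -in when the stem ends in a vowel (*ka*, *suho*).
*benzoksa* — final sound /a/ (a vowel) → -in → *benzoksain*.
Since the final sound of *kiz* is /z/ (a sibilant), it takes -a, giving *kiza*.
*ov* — final sound /v/ (a non-sibilant consonant) → -oro → *ovoro*.

benzoksain, kiza, ovoro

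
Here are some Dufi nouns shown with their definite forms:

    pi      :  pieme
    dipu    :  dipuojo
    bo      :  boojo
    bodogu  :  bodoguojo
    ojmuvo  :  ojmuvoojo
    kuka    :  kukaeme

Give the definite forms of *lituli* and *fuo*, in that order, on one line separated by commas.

litulieme, fuoojo

The suffix is conditioned by the last vowel: -ojo when the last vowel of the stem is a rounded vowel (*dipu*, *bo*, *bodogu*, *ojmuvo*); -eme when the last vowel of the stem is an unrounded vowel (*pi*, *kuka*).
The last vowel of *lituli* is /i/, which is an unrounded vowel, so the suffix is -eme, giving *litulieme*.
The last vowel of *fuo* is /o/, which is a rounded vowel, so the suffix is -ojo, giving *fuoojo*.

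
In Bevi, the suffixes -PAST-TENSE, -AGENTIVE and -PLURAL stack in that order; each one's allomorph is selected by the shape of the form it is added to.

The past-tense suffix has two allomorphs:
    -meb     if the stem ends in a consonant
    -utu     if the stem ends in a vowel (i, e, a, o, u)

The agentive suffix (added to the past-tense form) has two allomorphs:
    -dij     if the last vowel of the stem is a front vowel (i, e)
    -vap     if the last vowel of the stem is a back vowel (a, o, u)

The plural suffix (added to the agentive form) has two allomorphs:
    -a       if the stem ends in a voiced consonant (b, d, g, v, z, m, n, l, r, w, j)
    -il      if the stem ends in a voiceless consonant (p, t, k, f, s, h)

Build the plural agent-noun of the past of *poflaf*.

Since the final sound of *poflaf* is /f/ (a consonant), it takes -meb, giving *poflafmeb*.
The last vowel of the past-tense form *poflafmeb* is /e/, which is a front vowel, so the agentive suffix is -dij, giving *poflafmebdij*.
The agentive form *poflafmebdij* — final consonant /j/ (voiced) → -a → *poflafmebdija*.

poflafmebdija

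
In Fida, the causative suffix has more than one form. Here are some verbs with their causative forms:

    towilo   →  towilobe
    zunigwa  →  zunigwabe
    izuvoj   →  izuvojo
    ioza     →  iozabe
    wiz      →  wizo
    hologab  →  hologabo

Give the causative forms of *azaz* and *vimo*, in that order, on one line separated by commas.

azazo, vimobe

The suffix is conditioned by the final sound: -o when the stem ends in a consonant (*izuvoj*, *wiz*, *hologab*); -be when the stem ends in a vowel (*towilo*, *zunigwa*, *ioza*).
The final sound of *azaz* is /z/, which is a consonant, so the suffix is -o, giving *azazo*.
*vimo* — final sound /o/ (a vowel) → -be → *vimobe*.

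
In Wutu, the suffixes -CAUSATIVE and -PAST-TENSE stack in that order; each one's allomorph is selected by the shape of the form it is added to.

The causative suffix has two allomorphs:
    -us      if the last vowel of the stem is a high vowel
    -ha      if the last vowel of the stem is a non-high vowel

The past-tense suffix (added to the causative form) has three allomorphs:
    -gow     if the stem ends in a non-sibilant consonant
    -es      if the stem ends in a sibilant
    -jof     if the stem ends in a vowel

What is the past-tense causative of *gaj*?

*gaj* — last vowel /a/ (a non-high vowel) → -ha → *gajha*.
Since the final sound of the causative form *gajha* is /a/ (a vowel), it takes -jof, giving *gajhajof*.

gajhajof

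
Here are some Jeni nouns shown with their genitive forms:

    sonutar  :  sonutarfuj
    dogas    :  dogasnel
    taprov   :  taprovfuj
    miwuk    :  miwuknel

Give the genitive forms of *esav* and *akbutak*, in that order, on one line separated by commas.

esavfuj, akbutaknel

Looking at the final consonant of each stem: -nel when the stem ends in a voiceless consonant (*dogas*, *miwuk*); -fuj when the stem ends in a voiced consonant (*sonutar*, *taprov*).
*esav* — final consonant /v/ (voiced) → -fuj → *esavfuj*.
Since the final consonant of *akbutak* is /k/ (voiceless), it takes -nel, giving *akbutaknel*.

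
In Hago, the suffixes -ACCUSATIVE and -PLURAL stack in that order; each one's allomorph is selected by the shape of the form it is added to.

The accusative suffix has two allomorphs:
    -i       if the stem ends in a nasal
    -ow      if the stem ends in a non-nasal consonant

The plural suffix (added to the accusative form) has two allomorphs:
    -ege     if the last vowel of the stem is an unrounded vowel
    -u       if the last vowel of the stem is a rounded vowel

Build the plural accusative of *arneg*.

*arneg* — final consonant /g/ (non-nasal) → -ow → *arnegow*.
The last vowel of the accusative form *arnegow* is /o/, which is a rounded vowel, so the plural suffix is -u, giving *arnegowu*.

arnegowu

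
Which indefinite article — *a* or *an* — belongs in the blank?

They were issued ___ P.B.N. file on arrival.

a

The indefinite article is chosen by the initial *sound* of the following word, not its spelling.
The initialism *P.B.N.* is read letter by letter; the first letter, P, is pronounced /piː/, which begins with a consonant sound.
So the article is *a*: They were issued a P.B.N. file on arrival.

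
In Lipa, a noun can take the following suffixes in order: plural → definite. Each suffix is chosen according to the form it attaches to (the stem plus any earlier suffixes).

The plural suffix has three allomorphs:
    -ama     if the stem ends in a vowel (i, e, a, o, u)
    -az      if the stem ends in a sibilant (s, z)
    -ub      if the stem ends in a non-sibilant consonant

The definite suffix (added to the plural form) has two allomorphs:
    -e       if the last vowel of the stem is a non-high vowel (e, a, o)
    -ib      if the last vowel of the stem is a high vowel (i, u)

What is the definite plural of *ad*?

Since the final sound of *ad* is /d/ (a non-sibilant consonant), it takes -ub, giving *adub*.
The plural form *adub*: last vowel = /u/, a high vowel → -ib → *adubib*.

adubib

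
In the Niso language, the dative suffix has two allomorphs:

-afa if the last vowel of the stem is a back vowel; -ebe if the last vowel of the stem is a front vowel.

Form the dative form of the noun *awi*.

awiebe

Since the last vowel of *awi* is /i/ (a front vowel), it takes -ebe, giving *awiebe*.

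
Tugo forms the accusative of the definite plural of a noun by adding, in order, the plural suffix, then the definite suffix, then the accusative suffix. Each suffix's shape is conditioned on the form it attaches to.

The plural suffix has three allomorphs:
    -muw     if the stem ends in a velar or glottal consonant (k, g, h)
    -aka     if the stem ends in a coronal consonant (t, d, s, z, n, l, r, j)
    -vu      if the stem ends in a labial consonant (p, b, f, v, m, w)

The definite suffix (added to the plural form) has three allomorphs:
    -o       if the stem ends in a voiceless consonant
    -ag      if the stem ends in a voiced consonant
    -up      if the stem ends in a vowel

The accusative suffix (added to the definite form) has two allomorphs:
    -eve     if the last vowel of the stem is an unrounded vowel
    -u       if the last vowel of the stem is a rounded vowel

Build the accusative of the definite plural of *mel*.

The final consonant of *mel* is /l/, which is coronal, so the plural suffix is -aka, giving *melaka*.
The plural form *melaka*: final sound = /a/, a vowel → -up → *melakaup*.
The definite form *melakaup* — last vowel /u/ (a rounded vowel) → -u → *melakaupu*.

melakaupu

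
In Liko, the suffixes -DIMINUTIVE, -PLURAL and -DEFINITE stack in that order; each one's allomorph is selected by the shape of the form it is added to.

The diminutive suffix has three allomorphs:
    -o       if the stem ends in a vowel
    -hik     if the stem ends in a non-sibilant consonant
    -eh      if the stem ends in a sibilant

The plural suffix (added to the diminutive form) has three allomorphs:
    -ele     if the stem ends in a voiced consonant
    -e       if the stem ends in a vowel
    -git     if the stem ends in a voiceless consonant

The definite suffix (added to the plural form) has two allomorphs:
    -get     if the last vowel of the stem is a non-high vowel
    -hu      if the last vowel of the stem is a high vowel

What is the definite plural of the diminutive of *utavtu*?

utavtuoeget

The final sound of *utavtu* is /u/, which is a vowel, so the diminutive suffix is -o, giving *utavtuo*.
The diminutive form *utavtuo*: final sound = /o/, a vowel → -e → *utavtuoe*.
The last vowel of the plural form *utavtuoe* is /e/, which is a non-high vowel, so the definite suffix is -get, giving *utavtuoeget*.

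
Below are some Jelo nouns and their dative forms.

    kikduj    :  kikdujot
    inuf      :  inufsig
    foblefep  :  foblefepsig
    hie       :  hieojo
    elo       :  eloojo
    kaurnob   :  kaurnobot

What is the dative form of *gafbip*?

gafbipsig

Looking at the final sound of each stem: -sig when the stem ends in a voiceless consonant (*inuf*, *foblefep*); -ot when the stem ends in a voiced consonant (*kikduj*, *kaurnob*); -ojo when the stem ends in a vowel (*hie*, *elo*).
The final sound of *gafbip* is /p/, which is a voiceless consonant, so the suffix is -sig, giving *gafbipsig*.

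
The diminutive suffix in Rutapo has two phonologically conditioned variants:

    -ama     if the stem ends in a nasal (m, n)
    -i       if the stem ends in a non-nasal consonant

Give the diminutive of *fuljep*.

fuljepi

The final consonant of *fuljep* is /p/, which is non-nasal, so the suffix is -i, giving *fuljepi*.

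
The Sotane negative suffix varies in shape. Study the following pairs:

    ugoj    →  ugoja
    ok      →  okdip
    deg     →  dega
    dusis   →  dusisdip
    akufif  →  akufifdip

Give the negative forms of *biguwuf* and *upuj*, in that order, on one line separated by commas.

The alternation tracks the final consonant of the stem — -dip when the stem ends in a voiceless consonant (*ok*, *dusis*, *akufif*); -a when the stem ends in a voiced consonant (*ugoj*, *deg*).
The final consonant of *biguwuf* is /f/, which is voiceless, so the suffix is -dip, giving *biguwufdip*.
*upuj*: final consonant = /j/, voiced → -a → *upuja*.

biguwufdip, upuja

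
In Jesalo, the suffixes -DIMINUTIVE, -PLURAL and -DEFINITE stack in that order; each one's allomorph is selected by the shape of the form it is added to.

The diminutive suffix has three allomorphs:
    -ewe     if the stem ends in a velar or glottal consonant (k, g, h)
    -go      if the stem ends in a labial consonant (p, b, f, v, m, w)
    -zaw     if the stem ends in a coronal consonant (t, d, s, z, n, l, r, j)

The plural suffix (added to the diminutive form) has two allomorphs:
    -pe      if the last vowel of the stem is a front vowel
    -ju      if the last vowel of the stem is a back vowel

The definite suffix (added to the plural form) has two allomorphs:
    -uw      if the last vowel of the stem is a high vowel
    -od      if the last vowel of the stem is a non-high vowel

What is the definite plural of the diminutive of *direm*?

*direm*: final consonant = /m/, labial → -go → *diremgo*.
The diminutive form *diremgo*: last vowel = /o/, a back vowel → -ju → *diremgoju*.
The plural form *diremgoju* — last vowel /u/ (a high vowel) → -uw → *diremgojuuw*.

diremgojuuw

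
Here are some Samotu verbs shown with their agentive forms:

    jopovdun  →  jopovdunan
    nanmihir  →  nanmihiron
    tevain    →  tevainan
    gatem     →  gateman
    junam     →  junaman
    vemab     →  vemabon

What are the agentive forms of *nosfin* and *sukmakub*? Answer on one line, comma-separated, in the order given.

nosfinan, sukmakubon

The suffix is conditioned by the final consonant: -an when the stem ends in a nasal (*jopovdun*, *tevain*, *gatem*, *junam*); -on when the stem ends in a non-nasal consonant (*nanmihir*, *vemab*).
*nosfin*: final consonant = /n/, a nasal → -an → *nosfinan*.
Since the final consonant of *sukmakub* is /b/ (non-nasal), it takes -on, giving *sukmakubon*.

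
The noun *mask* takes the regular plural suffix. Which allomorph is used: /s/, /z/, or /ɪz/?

/s/

The stem *mask* ends in a voiceless non-sibilant consonant.
The plural suffix surfaces as /ɪz/ after sibilants, /s/ after other voiceless consonants, and /z/ after other voiced sounds.
So the plural -s on *mask* is pronounced /s/.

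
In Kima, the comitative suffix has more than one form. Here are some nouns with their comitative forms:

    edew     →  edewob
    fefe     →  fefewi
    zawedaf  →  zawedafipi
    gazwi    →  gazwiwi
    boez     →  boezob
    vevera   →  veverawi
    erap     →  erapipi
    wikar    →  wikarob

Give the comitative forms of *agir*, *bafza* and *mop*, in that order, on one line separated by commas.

agirob, bafzawi, mopipi

The pattern is voicing of the final sound: -ipi when the stem ends in a voiceless consonant (*zawedaf*, *erap*); -ob when the stem ends in a voiced consonant (*edew*, *boez*, *wikar*); -wi when the stem ends in a vowel (*fefe*, *gazwi*, *vevera*).
The final sound of *agir* is /r/, which is a voiced consonant, so the suffix is -ob, giving *agirob*.
*bafza*: final sound = /a/, a vowel → -wi → *bafzawi*.
*mop* — final sound /p/ (a voiceless consonant) → -ipi → *mopipi*.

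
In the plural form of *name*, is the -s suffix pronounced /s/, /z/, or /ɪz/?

The stem *name* ends in a voiced non-sibilant sound.
The plural suffix surfaces as /ɪz/ after sibilants, /s/ after other voiceless consonants, and /z/ after other voiced sounds.
So the plural -s on *name* is pronounced /z/.

/z/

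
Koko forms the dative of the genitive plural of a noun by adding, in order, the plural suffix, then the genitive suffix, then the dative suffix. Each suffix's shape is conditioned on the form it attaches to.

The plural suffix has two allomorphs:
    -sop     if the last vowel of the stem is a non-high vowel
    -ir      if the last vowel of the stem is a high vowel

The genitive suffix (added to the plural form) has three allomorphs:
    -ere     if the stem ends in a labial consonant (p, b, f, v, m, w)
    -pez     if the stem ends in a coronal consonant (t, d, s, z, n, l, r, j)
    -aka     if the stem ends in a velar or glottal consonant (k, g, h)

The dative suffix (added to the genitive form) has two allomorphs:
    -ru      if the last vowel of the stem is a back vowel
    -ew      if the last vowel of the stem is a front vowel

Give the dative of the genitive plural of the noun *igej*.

igejsopereew

Since the last vowel of *igej* is /e/ (a non-high vowel), it takes -sop, giving *igejsop*.
The plural form *igejsop*: final consonant = /p/, labial → -ere → *igejsopere*.
The genitive form *igejsopere*: last vowel = /e/, a front vowel → -ew → *igejsopereew*.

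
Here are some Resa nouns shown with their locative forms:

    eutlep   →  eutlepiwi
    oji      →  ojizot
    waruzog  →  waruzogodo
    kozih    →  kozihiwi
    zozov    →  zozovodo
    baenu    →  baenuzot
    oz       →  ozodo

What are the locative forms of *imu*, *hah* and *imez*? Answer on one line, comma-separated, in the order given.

imuzot, hahiwi, imezodo

The pattern is voicing of the final sound: -iwi when the stem ends in a voiceless consonant (*eutlep*, *kozih*); -odo when the stem ends in a voiced consonant (*waruzog*, *zozov*, *oz*); -zot when the stem ends in a vowel (*oji*, *baenu*).
The final sound of *imu* is /u/, which is a vowel, so the suffix is -zot, giving *imuzot*.
*hah*: final sound = /h/, a voiceless consonant → -iwi → *hahiwi*.
Since the final sound of *imez* is /z/ (a voiced consonant), it takes -odo, giving *imezodo*.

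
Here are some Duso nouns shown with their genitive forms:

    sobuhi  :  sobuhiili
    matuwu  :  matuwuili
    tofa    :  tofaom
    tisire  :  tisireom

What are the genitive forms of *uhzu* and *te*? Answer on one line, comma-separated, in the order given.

uhzuili, teom

Looking at the last vowel of each stem: -ili when the last vowel of the stem is a high vowel (*sobuhi*, *matuwu*); -om when the last vowel of the stem is a non-high vowel (*tofa*, *tisire*).
*uhzu*: last vowel = /u/, a high vowel → -ili → *uhzuili*.
Since the last vowel of *te* is /e/ (a non-high vowel), it takes -om, giving *teom*.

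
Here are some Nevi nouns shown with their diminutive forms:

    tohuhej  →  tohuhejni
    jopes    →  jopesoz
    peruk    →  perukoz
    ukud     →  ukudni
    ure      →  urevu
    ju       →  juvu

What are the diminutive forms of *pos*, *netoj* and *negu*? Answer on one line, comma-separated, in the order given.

posoz, netojni, neguvu

The pattern is voicing of the final sound: -oz when the stem ends in a voiceless consonant (*jopes*, *peruk*); -ni when the stem ends in a voiced consonant (*tohuhej*, *ukud*); -vu when the stem ends in a vowel (*ure*, *ju*).
*pos* — final sound /s/ (a voiceless consonant) → -oz → *posoz*.
The final sound of *netoj* is /j/, which is a voiced consonant, so the suffix is -ni, giving *netojni*.
*negu*: final sound = /u/, a vowel → -vu → *neguvu*.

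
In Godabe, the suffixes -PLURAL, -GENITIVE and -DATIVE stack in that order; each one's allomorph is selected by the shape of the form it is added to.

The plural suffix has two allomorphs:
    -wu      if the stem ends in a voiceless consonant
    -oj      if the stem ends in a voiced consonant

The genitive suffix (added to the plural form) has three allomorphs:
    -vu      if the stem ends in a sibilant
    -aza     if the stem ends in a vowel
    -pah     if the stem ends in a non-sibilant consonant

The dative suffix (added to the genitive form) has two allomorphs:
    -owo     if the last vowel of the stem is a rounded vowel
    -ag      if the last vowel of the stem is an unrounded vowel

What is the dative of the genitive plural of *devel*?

develojpahag

Since the final consonant of *devel* is /l/ (voiced), it takes -oj, giving *develoj*.
Since the final sound of the plural form *develoj* is /j/ (a non-sibilant consonant), it takes -pah, giving *develojpah*.
The genitive form *develojpah*: last vowel = /a/, an unrounded vowel → -ag → *develojpahag*.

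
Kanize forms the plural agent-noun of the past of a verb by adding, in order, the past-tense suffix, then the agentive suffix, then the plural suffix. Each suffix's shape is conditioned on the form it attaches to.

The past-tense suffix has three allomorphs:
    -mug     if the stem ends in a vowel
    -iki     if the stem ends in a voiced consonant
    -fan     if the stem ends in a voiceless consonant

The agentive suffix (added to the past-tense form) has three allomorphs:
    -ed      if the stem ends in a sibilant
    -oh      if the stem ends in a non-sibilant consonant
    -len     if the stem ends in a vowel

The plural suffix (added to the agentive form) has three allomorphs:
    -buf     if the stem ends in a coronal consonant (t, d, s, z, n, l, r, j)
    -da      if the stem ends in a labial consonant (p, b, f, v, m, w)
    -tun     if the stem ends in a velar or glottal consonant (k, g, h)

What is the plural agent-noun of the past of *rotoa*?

The final sound of *rotoa* is /a/, which is a vowel, so the past-tense suffix is -mug, giving *rotoamug*.
The final sound of the past-tense form *rotoamug* is /g/, which is a non-sibilant consonant, so the agentive suffix is -oh, giving *rotoamugoh*.
The agentive form *rotoamugoh* — final consonant /h/ (velar/glottal) → -tun → *rotoamugohtun*.

rotoamugohtun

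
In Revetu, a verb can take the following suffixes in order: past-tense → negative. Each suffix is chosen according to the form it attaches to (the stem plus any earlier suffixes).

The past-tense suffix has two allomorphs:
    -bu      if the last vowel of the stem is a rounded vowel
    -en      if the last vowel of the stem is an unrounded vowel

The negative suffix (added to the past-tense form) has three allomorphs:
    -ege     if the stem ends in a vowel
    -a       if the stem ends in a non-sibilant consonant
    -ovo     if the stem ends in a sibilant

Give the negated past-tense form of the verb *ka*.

kaena

*ka* — last vowel /a/ (an unrounded vowel) → -en → *kaen*.
Since the final sound of the past-tense form *kaen* is /n/ (a non-sibilant consonant), it takes -a, giving *kaena*.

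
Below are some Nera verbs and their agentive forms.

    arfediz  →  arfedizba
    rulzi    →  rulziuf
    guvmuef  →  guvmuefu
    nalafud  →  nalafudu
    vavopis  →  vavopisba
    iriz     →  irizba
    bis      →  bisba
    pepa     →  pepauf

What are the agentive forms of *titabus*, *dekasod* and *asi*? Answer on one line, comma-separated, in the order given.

Looking at the final sound of each stem: -ba when the stem ends in a sibilant (*arfediz*, *vavopis*, *iriz*, *bis*); -u when the stem ends in a non-sibilant consonant (*guvmuef*, *nalafud*); -uf when the stem ends in a vowel (*rulzi*, *pepa*).
The final sound of *titabus* is /s/, which is a sibilant, so the suffix is -ba, giving *titabusba*.
Since the final sound of *dekasod* is /d/ (a non-sibilant consonant), it takes -u, giving *dekasodu*.
Since the final sound of *asi* is /i/ (a vowel), it takes -uf, giving *asiuf*.

titabusba, dekasodu, asiuf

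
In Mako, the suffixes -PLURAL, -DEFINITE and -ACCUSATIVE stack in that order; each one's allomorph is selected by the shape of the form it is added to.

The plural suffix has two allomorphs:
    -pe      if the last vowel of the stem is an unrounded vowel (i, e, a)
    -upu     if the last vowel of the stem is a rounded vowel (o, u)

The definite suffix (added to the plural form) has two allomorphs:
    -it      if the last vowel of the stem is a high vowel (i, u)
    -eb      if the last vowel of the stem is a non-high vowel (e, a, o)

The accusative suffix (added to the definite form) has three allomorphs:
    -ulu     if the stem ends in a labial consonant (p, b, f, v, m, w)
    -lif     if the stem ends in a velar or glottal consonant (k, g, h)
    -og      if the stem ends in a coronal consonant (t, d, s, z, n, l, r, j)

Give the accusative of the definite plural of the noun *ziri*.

ziripeebulu

*ziri*: last vowel = /i/, an unrounded vowel → -pe → *ziripe*.
The plural form *ziripe* — last vowel /e/ (a non-high vowel) → -eb → *ziripeeb*.
The final consonant of the definite form *ziripeeb* is /b/, which is labial, so the accusative suffix is -ulu, giving *ziripeebulu*.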